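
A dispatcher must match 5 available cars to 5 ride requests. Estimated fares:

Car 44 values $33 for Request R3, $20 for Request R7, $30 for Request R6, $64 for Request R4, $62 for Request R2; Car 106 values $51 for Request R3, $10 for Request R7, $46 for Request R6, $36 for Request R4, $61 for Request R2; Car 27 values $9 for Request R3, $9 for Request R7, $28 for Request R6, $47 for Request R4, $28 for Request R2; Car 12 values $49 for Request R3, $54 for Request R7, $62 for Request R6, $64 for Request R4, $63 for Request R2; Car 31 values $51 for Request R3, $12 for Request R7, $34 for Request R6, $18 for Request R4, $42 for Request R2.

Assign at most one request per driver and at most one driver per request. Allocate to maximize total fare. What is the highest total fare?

Optimal: Car 44→Request R2 ($62), Car 106→Request R6 ($46), Car 27→Request R4 ($47), Car 12→Request R7 ($54), Car 31→Request R3 ($51) — total 62+46+47+54+51 = $260.
Max-entry greedy (repeatedly take the single best remaining cell) gives $221, worse by 39.
No other one-to-one assignment exceeds $260.

Maximum total: $260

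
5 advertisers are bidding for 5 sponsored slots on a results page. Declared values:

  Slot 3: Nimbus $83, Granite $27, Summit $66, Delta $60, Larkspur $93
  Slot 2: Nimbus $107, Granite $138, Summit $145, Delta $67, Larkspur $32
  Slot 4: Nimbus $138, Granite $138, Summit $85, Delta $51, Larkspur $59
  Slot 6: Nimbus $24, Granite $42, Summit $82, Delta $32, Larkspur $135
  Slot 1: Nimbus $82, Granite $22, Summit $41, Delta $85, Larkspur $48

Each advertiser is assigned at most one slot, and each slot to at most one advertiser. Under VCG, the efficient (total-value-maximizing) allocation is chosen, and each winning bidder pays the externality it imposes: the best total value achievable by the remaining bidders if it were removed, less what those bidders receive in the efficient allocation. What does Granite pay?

Granite pays $55.

Efficient allocation: Nimbus→Slot 3 ($83), Granite→Slot 4 ($138), Summit→Slot 2 ($145), Delta→Slot 1 ($85), Larkspur→Slot 6 ($135); total welfare W = $586.
Granite receives Slot 4 at value $138, so the others get W − 138 = $448.
Without Granite: best allocation of the remaining 4 bidders over all 5 slots is Nimbus→Slot 4 ($138), Summit→Slot 2 ($145), Delta→Slot 1 ($85), Larkspur→Slot 6 ($135), total $503.
VCG payment = (others' best without Granite) − (others' welfare with Granite) = 503 − 448 = $55.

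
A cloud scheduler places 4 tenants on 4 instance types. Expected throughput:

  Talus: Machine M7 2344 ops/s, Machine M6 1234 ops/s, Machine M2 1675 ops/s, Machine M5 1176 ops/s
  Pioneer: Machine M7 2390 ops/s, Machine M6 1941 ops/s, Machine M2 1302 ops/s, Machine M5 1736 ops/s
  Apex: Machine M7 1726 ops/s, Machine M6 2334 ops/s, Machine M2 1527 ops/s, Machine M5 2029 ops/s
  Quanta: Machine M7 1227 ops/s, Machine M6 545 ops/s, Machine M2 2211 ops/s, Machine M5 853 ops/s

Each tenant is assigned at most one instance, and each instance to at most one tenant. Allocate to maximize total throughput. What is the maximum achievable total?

Maximum total: 8625 ops/s

Optimal: Talus→Machine M7 (2344 ops/s), Pioneer→Machine M5 (1736 ops/s), Apex→Machine M6 (2334 ops/s), Quanta→Machine M2 (2211 ops/s) — total 2344+1736+2334+2211 = 8625 ops/s.
Row-greedy (each tenant in turn takes its best remaining instance) gives 8525 ops/s, worse by 100.
Every other assignment is strictly worse.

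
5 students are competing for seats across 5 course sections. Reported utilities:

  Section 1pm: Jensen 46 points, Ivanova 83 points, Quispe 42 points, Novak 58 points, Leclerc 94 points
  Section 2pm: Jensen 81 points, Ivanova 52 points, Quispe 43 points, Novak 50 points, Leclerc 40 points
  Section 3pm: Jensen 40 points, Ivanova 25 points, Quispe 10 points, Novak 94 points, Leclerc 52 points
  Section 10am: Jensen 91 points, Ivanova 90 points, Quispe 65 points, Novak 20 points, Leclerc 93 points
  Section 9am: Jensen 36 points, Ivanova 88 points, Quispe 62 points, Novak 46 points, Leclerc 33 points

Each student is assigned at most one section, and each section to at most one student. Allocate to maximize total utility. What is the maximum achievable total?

Treat this as an assignment problem: match each student to one section.
Optimal: Jensen→Section 2pm (81 points), Ivanova→Section 9am (88 points), Quispe→Section 10am (65 points), Novak→Section 3pm (94 points), Leclerc→Section 1pm (94 points) — total 81+88+65+94+94 = 422 points.
Next-best assignment: Jensen→Section 2pm, Ivanova→Section 10am, Quispe→Section 9am, Novak→Section 3pm, Leclerc→Section 1pm = 421 points.

Maximum total: 422 points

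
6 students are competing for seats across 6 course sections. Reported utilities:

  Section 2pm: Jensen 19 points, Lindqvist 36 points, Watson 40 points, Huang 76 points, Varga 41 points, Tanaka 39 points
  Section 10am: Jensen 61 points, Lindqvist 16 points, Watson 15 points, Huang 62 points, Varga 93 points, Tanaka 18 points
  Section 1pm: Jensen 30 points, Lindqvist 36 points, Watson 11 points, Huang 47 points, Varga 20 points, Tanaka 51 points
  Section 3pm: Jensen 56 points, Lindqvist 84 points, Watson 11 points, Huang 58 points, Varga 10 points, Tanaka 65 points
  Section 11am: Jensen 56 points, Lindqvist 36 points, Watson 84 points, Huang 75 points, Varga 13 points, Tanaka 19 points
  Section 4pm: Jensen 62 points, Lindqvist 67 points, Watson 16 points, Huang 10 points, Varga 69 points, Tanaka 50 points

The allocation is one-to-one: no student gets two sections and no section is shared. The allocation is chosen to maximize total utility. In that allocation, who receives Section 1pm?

This is a one-to-one assignment (maximum-weight bipartite matching).
Optimal: Jensen→Section 4pm (62 points), Lindqvist→Section 3pm (84 points), Watson→Section 11am (84 points), Huang→Section 2pm (76 points), Varga→Section 10am (93 points), Tanaka→Section 1pm (51 points) — total 62+84+84+76+93+51 = 450 points.
Next-best assignment: Jensen→Section 3pm, Lindqvist→Section 4pm, Watson→Section 11am, Huang→Section 2pm, Varga→Section 10am, Tanaka→Section 1pm = 427 points.
Swapping Watson↔Jensen (Watson→Section 4pm 16 points, Jensen→Section 11am 56 points) loses 74.
Tanaka's own top section is Section 3pm (65 points), but forcing Tanaka→Section 3pm and reassigning the rest optimally gives only 416 points — worse by 34.

Tanaka receives Section 1pm.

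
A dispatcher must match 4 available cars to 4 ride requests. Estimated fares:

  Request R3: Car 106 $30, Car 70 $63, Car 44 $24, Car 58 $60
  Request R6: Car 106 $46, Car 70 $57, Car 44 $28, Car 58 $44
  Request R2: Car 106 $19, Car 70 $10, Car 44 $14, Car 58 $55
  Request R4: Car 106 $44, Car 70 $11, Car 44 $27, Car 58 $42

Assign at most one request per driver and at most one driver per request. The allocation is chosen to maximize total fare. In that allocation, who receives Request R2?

Car 58 receives Request R2.

Optimal: Car 106→Request R6 ($46), Car 70→Request R3 ($63), Car 44→Request R4 ($27), Car 58→Request R2 ($55) — total 46+63+27+55 = $191.
Next-best assignment: Car 106→Request R4, Car 70→Request R3, Car 44→Request R6, Car 58→Request R2 = $190.
Every other assignment is strictly worse.
Car 58's own top request is Request R3 ($60), but forcing Car 58→Request R3 and reassigning the rest optimally gives only $175 — worse by 16.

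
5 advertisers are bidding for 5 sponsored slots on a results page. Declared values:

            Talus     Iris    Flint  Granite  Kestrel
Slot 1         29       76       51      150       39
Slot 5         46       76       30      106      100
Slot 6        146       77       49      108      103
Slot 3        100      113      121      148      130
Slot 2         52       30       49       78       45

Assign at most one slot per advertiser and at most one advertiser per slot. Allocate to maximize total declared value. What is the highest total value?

Optimal: Talus→Slot 6 ($146), Iris→Slot 3 ($113), Flint→Slot 2 ($49), Granite→Slot 1 ($150), Kestrel→Slot 5 ($100) — total 146+113+49+150+100 = $558.
Column-greedy (each slot in turn goes to its best remaining advertiser) gives $547, worse by 11.
Next-best assignment: Talus→Slot 6, Iris→Slot 5, Flint→Slot 2, Granite→Slot 1, Kestrel→Slot 3 = $551.

Maximum total: $558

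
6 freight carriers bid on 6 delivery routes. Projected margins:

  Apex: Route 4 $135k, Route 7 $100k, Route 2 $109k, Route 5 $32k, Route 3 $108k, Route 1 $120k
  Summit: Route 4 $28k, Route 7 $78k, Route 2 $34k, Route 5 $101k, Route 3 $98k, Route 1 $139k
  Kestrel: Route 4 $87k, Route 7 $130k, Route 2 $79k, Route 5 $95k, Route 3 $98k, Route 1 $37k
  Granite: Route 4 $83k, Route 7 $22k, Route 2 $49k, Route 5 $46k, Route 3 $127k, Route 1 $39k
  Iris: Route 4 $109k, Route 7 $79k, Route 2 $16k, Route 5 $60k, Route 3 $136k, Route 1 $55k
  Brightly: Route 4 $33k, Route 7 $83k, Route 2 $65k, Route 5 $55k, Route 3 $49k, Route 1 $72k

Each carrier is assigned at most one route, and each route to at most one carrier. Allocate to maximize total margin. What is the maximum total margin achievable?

Optimal: Apex→Route 2 ($109k), Summit→Route 1 ($139k), Kestrel→Route 7 ($130k), Granite→Route 3 ($127k), Iris→Route 4 ($109k), Brightly→Route 5 ($55k) — total 109+139+130+127+109+55 = $669k.
Next-best assignment: Apex→Route 2, Summit→Route 1, Kestrel→Route 5, Granite→Route 3, Iris→Route 4, Brightly→Route 7 = $662k.
Every other assignment is strictly worse.

Maximum total: $669k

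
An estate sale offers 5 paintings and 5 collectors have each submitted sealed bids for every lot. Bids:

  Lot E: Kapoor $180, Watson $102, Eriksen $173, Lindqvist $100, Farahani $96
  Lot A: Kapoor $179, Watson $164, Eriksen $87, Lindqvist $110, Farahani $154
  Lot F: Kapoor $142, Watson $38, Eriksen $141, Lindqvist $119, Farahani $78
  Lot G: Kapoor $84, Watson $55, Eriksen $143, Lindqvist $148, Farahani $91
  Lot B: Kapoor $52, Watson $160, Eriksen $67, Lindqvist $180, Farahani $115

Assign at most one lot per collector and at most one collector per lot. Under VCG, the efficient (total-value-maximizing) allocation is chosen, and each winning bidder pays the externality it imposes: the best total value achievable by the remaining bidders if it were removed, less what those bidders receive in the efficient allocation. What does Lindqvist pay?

Lindqvist pays $2.

Efficient allocation: Kapoor→Lot E ($180), Watson→Lot B ($160), Eriksen→Lot F ($141), Lindqvist→Lot G ($148), Farahani→Lot A ($154); total welfare W = $783.
Lindqvist receives Lot G at value $148, so the others get W − 148 = $635.
Without Lindqvist: best allocation of the remaining 4 bidders over all 5 lots is Kapoor→Lot E ($180), Watson→Lot B ($160), Eriksen→Lot G ($143), Farahani→Lot A ($154), total $637.
VCG payment = (others' best without Lindqvist) − (others' welfare with Lindqvist) = 637 − 635 = $2.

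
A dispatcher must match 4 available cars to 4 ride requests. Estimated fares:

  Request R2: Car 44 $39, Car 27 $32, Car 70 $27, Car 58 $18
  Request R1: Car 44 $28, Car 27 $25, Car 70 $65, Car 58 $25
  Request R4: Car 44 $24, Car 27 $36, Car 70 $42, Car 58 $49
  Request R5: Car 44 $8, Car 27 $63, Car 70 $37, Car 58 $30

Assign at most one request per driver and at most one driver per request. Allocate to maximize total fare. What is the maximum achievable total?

Max total: $216

This is a one-to-one assignment (maximum-weight bipartite matching).
Optimal: Car 44→Request R2 ($39), Car 27→Request R5 ($63), Car 70→Request R1 ($65), Car 58→Request R4 ($49) — total 39+63+65+49 = $216.
Next-best assignment: Car 44→Request R2, Car 27→Request R4, Car 70→Request R1, Car 58→Request R5 = $170.
No other one-to-one assignment exceeds $216.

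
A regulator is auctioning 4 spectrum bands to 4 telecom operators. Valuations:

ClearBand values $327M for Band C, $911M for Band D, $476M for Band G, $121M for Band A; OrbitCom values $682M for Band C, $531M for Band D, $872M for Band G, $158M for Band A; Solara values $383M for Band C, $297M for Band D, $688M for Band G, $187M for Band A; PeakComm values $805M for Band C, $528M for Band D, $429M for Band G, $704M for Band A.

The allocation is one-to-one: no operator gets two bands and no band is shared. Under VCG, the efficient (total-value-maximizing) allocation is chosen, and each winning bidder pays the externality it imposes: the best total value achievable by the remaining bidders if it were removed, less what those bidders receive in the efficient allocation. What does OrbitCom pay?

Efficient allocation: ClearBand→Band D ($911M), OrbitCom→Band C ($682M), Solara→Band G ($688M), PeakComm→Band A ($704M); total welfare W = $2985M.
OrbitCom receives Band C at value $682M, so the others get W − 682 = $2303M.
Without OrbitCom: best allocation of the remaining 3 bidders over all 4 bands is ClearBand→Band D ($911M), Solara→Band G ($688M), PeakComm→Band C ($805M), total $2404M.
VCG payment = (others' best without OrbitCom) − (others' welfare with OrbitCom) = 2404 − 2303 = $101M.

OrbitCom pays $101M.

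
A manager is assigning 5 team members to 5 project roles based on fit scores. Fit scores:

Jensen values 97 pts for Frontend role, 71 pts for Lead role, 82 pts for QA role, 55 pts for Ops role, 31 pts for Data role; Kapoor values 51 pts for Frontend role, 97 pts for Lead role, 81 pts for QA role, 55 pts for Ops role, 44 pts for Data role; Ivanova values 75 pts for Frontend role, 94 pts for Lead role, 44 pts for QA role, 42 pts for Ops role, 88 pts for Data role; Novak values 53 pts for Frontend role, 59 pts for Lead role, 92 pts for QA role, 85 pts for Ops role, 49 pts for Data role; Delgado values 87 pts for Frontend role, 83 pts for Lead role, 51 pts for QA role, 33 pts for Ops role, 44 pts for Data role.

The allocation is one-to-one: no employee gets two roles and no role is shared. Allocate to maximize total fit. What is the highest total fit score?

Max total: 439 pts

Optimal: Jensen→QA role (82 pts), Kapoor→Lead role (97 pts), Ivanova→Data role (88 pts), Novak→Ops role (85 pts), Delgado→Frontend role (87 pts) — total 82+97+88+85+87 = 439 pts.
Row-greedy (each employee in turn takes its best remaining role) gives 407 pts, worse by 32.
Next-best assignment: Jensen→Frontend role, Kapoor→QA role, Ivanova→Data role, Novak→Ops role, Delgado→Lead role = 434 pts.
No other one-to-one assignment exceeds 439 pts.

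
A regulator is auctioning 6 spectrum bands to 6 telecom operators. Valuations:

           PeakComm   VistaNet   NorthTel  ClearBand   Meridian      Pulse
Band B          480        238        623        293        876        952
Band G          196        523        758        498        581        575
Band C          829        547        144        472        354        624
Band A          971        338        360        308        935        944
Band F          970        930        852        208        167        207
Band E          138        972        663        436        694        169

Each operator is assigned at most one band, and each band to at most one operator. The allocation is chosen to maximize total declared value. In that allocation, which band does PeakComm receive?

This is the linear assignment problem.
Optimal: PeakComm→Band F ($970M), VistaNet→Band E ($972M), NorthTel→Band G ($758M), ClearBand→Band C ($472M), Meridian→Band A ($935M), Pulse→Band B ($952M) — total 970+972+758+472+935+952 = $5059M.
Column-greedy (each band in turn goes to its best remaining operator) gives $4840M, worse by 219.
Next-best assignment: PeakComm→Band C, VistaNet→Band E, NorthTel→Band F, ClearBand→Band G, Meridian→Band A, Pulse→Band B = $5038M.
Every other assignment is strictly worse.
PeakComm's own top band is Band A ($971M), but forcing PeakComm→Band A and reassigning the rest optimally gives only $4800M — worse by 259.

PeakComm receives Band F.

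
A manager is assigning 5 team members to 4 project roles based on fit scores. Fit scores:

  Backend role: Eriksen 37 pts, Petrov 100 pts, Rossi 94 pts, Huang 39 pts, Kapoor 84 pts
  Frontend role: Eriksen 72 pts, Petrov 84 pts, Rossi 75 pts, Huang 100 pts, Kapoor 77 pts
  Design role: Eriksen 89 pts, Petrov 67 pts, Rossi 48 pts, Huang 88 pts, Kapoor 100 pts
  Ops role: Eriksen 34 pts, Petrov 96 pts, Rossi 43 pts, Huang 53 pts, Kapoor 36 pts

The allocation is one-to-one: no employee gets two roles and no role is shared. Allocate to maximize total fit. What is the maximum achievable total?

Maximum total: 390 pts

Optimal: Rossi→Backend role (94 pts), Huang→Frontend role (100 pts), Kapoor→Design role (100 pts), Petrov→Ops role (96 pts) — total 94+100+100+96 = 390 pts.
Column-greedy (each role in turn goes to its best remaining employee) gives 343 pts, worse by 47.
Next-best assignment: Rossi→Backend role, Huang→Frontend role, Eriksen→Design role, Petrov→Ops role = 379 pts.
Swapping Huang↔Petrov (Huang→Ops role 53 pts, Petrov→Frontend role 84 pts) loses 59.
Checked against all permutations: 390 pts is optimal.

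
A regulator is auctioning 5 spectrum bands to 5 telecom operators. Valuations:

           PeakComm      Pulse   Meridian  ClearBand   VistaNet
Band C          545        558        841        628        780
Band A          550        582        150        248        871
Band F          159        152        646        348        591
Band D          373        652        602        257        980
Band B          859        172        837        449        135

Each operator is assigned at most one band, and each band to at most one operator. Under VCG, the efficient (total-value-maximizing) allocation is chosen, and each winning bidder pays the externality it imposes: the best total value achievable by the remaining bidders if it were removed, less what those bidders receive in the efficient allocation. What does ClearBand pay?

ClearBand pays $195M.

Efficient allocation: PeakComm→Band B ($859M), Pulse→Band A ($582M), Meridian→Band F ($646M), ClearBand→Band C ($628M), VistaNet→Band D ($980M); total welfare W = $3695M.
ClearBand receives Band C at value $628M, so the others get W − 628 = $3067M.
Without ClearBand: best allocation of the remaining 4 bidders over all 5 bands is PeakComm→Band B ($859M), Pulse→Band A ($582M), Meridian→Band C ($841M), VistaNet→Band D ($980M), total $3262M.
VCG payment = (others' best without ClearBand) − (others' welfare with ClearBand) = 3262 − 3067 = $195M.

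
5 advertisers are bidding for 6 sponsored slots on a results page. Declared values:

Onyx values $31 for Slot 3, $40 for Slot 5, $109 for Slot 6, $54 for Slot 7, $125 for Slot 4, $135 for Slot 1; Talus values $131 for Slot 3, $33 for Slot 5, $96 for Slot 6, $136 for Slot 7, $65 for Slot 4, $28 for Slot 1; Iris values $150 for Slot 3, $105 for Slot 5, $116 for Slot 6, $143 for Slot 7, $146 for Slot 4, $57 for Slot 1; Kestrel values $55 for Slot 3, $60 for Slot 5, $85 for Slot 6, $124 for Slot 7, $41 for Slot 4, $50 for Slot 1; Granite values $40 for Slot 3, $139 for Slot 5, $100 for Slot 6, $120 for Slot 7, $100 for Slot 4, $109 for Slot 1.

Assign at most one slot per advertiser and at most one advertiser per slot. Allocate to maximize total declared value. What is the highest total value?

Maximum total: $675

Treat this as an assignment problem: match each advertiser to one slot.
Optimal: Onyx→Slot 1 ($135), Talus→Slot 3 ($131), Iris→Slot 4 ($146), Kestrel→Slot 7 ($124), Granite→Slot 5 ($139) — total 135+131+146+124+139 = $675.
Max-entry greedy (repeatedly take the single best remaining cell) gives $645, worse by 30.
Swapping Talus↔Granite (Talus→Slot 5 $33, Granite→Slot 3 $40) loses 197.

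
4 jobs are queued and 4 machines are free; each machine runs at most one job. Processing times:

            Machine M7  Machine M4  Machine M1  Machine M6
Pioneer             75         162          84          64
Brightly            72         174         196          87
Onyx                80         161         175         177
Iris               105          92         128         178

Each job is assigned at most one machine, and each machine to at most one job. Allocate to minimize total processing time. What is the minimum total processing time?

Min total: 343 min

Treat this as an assignment problem: match each job to one machine.
Optimal: Pioneer→Machine M1 (84 min), Brightly→Machine M6 (87 min), Onyx→Machine M7 (80 min), Iris→Machine M4 (92 min) — total 84+87+80+92 = 343 min.
Min-entry greedy (repeatedly take the single cheapest remaining cell) gives 403 min, worse by 60.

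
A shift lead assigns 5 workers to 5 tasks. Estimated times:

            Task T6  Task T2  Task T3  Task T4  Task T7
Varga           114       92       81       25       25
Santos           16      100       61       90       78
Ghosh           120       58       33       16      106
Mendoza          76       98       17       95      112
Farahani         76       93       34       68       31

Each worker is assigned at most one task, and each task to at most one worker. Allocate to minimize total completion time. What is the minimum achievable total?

Minimum total: 147 min

This is a one-to-one assignment (minimum-cost bipartite matching).
Optimal: Varga→Task T4 (25 min), Santos→Task T6 (16 min), Ghosh→Task T2 (58 min), Mendoza→Task T3 (17 min), Farahani→Task T7 (31 min) — total 25+16+58+17+31 = 147 min.
Min-entry greedy (repeatedly take the single cheapest remaining cell) gives 167 min, worse by 20.
Next-best assignment: Varga→Task T7, Santos→Task T6, Ghosh→Task T4, Mendoza→Task T3, Farahani→Task T2 = 167 min.
Every other assignment is strictly worse.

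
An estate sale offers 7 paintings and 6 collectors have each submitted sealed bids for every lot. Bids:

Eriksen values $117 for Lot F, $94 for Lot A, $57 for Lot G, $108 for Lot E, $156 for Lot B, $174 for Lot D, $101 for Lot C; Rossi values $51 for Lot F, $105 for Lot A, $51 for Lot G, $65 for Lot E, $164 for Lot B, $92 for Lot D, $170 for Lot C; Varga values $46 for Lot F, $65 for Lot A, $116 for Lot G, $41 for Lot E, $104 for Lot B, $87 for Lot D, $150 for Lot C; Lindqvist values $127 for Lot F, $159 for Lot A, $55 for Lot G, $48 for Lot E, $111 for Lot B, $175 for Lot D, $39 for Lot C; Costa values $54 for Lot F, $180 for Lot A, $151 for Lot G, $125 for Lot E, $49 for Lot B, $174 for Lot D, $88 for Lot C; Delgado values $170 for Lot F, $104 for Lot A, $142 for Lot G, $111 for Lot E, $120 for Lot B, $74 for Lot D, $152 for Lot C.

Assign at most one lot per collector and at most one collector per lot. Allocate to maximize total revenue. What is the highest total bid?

Optimal: Eriksen→Lot D ($174), Rossi→Lot B ($164), Varga→Lot C ($150), Lindqvist→Lot A ($159), Costa→Lot G ($151), Delgado→Lot F ($170) — total 174+164+150+159+151+170 = $968.
Swapping Delgado↔Rossi (Delgado→Lot B $120, Rossi→Lot F $51) loses 163.
No other one-to-one assignment exceeds $968.

Max total: $968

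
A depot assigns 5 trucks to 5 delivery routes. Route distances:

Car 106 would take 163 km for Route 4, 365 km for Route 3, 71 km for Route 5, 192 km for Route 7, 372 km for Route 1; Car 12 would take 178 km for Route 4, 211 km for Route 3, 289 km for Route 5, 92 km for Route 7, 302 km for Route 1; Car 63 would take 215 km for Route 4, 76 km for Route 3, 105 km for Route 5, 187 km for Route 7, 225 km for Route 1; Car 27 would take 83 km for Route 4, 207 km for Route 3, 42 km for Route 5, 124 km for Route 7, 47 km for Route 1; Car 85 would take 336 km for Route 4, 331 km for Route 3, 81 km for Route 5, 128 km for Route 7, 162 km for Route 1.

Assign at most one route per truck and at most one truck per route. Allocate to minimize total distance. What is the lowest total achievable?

Min total: 459 km

Optimal: Car 106→Route 4 (163 km), Car 12→Route 7 (92 km), Car 63→Route 3 (76 km), Car 27→Route 1 (47 km), Car 85→Route 5 (81 km) — total 163+92+76+47+81 = 459 km.
Min-entry greedy (repeatedly take the single cheapest remaining cell) gives 535 km, worse by 76.
Next-best assignment: Car 106→Route 5, Car 12→Route 7, Car 63→Route 3, Car 27→Route 4, Car 85→Route 1 = 484 km.
Swapping Car 27↔Car 85 (Car 27→Route 5 42 km, Car 85→Route 1 162 km) adds 76.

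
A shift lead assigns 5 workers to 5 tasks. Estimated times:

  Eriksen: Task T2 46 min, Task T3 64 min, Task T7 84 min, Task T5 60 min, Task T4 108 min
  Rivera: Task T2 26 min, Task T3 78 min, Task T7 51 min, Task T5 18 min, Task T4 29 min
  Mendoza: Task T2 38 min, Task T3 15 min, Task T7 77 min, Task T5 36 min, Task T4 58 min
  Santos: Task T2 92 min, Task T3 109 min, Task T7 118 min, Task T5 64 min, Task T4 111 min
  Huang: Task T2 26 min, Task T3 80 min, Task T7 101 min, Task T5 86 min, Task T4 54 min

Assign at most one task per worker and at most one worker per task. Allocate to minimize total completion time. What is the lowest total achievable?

Min total: 218 min

This is a one-to-one assignment (minimum-cost bipartite matching).
Optimal: Eriksen→Task T7 (84 min), Rivera→Task T4 (29 min), Mendoza→Task T3 (15 min), Santos→Task T5 (64 min), Huang→Task T2 (26 min) — total 84+29+15+64+26 = 218 min.
Row-greedy (each worker in turn takes its cheapest remaining task) gives 291 min, worse by 73.
No other one-to-one assignment undercuts 218 min.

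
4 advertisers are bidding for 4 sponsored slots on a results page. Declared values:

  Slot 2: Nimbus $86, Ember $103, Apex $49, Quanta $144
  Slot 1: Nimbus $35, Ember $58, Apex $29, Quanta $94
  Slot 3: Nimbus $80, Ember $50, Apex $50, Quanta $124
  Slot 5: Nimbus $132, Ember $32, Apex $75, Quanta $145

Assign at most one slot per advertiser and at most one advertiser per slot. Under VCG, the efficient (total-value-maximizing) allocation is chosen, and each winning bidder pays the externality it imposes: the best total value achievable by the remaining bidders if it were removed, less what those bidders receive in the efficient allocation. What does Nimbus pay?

Nimbus pays $46.

Efficient allocation: Nimbus→Slot 5 ($132), Ember→Slot 2 ($103), Apex→Slot 1 ($29), Quanta→Slot 3 ($124); total welfare W = $388.
Nimbus receives Slot 5 at value $132, so the others get W − 132 = $256.
Without Nimbus: best allocation of the remaining 3 bidders over all 4 slots is Ember→Slot 2 ($103), Apex→Slot 5 ($75), Quanta→Slot 3 ($124), total $302.
VCG payment = (others' best without Nimbus) − (others' welfare with Nimbus) = 302 − 256 = $46.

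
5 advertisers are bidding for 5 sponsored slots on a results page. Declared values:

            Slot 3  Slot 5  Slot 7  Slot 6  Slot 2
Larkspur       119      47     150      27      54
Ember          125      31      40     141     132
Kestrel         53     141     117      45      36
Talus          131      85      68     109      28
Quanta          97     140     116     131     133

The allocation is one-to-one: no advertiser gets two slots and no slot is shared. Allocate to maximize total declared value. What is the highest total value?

Max total: $696

Optimal: Larkspur→Slot 7 ($150), Ember→Slot 6 ($141), Kestrel→Slot 5 ($141), Talus→Slot 3 ($131), Quanta→Slot 2 ($133) — total 150+141+141+131+133 = $696.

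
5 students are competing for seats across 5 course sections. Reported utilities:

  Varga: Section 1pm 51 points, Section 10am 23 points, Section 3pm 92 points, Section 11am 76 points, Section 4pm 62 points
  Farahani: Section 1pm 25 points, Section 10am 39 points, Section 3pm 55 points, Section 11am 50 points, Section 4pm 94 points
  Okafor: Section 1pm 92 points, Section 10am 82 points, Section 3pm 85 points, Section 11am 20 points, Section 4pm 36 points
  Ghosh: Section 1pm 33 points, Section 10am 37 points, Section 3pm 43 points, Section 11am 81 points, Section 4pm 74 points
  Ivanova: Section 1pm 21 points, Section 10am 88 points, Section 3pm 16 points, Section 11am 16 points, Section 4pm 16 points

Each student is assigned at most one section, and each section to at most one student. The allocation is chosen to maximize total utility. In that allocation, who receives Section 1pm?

Okafor receives Section 1pm.

Optimal: Varga→Section 3pm (92 points), Farahani→Section 4pm (94 points), Okafor→Section 1pm (92 points), Ghosh→Section 11am (81 points), Ivanova→Section 10am (88 points) — total 92+94+92+81+88 = 447 points.
Next-best assignment: Varga→Section 1pm, Farahani→Section 4pm, Okafor→Section 3pm, Ghosh→Section 11am, Ivanova→Section 10am = 399 points.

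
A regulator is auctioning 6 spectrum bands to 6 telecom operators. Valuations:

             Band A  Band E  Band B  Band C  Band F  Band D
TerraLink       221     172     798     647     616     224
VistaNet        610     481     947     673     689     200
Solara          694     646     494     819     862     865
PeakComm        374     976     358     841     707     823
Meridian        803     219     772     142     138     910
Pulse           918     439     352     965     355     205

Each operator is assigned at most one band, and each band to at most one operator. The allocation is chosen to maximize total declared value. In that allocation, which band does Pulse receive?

Pulse receives Band A.

Optimal: TerraLink→Band C ($647M), VistaNet→Band B ($947M), Solara→Band F ($862M), PeakComm→Band E ($976M), Meridian→Band D ($910M), Pulse→Band A ($918M) — total 647+947+862+976+910+918 = $5260M.
Pulse's own top band is Band C ($965M), but forcing Pulse→Band C and reassigning the rest optimally gives only $5172M — worse by 88.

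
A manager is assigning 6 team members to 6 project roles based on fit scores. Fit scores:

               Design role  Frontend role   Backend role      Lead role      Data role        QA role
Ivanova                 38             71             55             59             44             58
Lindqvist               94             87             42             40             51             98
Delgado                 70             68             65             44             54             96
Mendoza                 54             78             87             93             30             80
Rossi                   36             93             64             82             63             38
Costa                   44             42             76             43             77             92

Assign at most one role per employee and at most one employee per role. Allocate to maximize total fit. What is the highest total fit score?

Optimal: Ivanova→Backend role (55 pts), Lindqvist→Design role (94 pts), Delgado→QA role (96 pts), Mendoza→Lead role (93 pts), Rossi→Frontend role (93 pts), Costa→Data role (77 pts) — total 55+94+96+93+93+77 = 508 pts.
Max-entry greedy (repeatedly take the single best remaining cell) gives 486 pts, worse by 22.
No other one-to-one assignment exceeds 508 pts.

Maximum total: 508 pts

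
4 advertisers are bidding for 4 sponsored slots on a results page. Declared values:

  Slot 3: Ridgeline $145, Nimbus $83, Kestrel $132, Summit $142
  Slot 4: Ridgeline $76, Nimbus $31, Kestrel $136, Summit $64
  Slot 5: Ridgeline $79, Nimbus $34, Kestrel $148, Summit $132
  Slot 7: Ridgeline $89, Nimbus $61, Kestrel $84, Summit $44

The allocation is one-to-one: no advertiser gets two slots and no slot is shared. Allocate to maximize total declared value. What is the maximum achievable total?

Maximum total: $474

This is the linear assignment problem.
Optimal: Ridgeline→Slot 3 ($145), Nimbus→Slot 7 ($61), Kestrel→Slot 4 ($136), Summit→Slot 5 ($132) — total 145+61+136+132 = $474.
Row-greedy (each advertiser in turn takes its best remaining slot) gives $418, worse by 56.
Every other assignment is strictly worse.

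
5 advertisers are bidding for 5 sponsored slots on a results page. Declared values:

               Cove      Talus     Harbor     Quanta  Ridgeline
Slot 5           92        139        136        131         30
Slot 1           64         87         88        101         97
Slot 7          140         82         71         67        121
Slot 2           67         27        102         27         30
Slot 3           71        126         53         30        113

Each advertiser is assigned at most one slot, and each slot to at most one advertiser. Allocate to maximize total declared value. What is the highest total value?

This is the linear assignment problem.
Optimal: Cove→Slot 7 ($140), Talus→Slot 3 ($126), Harbor→Slot 2 ($102), Quanta→Slot 5 ($131), Ridgeline→Slot 1 ($97) — total 140+126+102+131+97 = $596.
Column-greedy (each slot in turn goes to its best remaining advertiser) gives $595, worse by 1.
Next-best assignment: Cove→Slot 7, Talus→Slot 5, Harbor→Slot 2, Quanta→Slot 1, Ridgeline→Slot 3 = $595.
Swapping Ridgeline↔Cove (Ridgeline→Slot 7 $121, Cove→Slot 1 $64) loses 52.

Maximum total: $596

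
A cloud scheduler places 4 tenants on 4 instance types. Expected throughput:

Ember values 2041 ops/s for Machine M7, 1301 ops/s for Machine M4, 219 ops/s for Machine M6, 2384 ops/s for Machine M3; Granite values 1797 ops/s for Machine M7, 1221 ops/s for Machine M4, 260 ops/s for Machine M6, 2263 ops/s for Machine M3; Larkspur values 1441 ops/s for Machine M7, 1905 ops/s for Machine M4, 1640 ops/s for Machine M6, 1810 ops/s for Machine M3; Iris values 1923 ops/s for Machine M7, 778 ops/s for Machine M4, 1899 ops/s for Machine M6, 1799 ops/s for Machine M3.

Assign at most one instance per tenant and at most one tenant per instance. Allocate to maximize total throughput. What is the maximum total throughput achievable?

This is a one-to-one assignment (maximum-weight bipartite matching).
Optimal: Ember→Machine M7 (2041 ops/s), Granite→Machine M3 (2263 ops/s), Larkspur→Machine M4 (1905 ops/s), Iris→Machine M6 (1899 ops/s) — total 2041+2263+1905+1899 = 8108 ops/s.
Row-greedy (each tenant in turn takes its best remaining instance) gives 7985 ops/s, worse by 123.

Max total: 8108 ops/s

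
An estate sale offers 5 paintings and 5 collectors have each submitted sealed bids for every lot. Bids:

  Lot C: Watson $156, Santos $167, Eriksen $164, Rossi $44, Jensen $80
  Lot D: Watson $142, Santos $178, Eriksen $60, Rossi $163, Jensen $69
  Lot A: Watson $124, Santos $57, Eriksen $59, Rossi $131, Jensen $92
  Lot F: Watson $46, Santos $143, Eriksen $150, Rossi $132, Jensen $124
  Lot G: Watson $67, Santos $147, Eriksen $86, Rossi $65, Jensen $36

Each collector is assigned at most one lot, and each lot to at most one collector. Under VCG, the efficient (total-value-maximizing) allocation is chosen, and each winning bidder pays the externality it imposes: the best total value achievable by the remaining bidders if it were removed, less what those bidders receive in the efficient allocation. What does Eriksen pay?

Eriksen pays $32.

Efficient allocation: Watson→Lot A ($124), Santos→Lot G ($147), Eriksen→Lot C ($164), Rossi→Lot D ($163), Jensen→Lot F ($124); total welfare W = $722.
Eriksen receives Lot C at value $164, so the others get W − 164 = $558.
Without Eriksen: best allocation of the remaining 4 bidders over all 5 lots is Watson→Lot C ($156), Santos→Lot G ($147), Rossi→Lot D ($163), Jensen→Lot F ($124), total $590.
VCG payment = (others' best without Eriksen) − (others' welfare with Eriksen) = 590 − 558 = $32.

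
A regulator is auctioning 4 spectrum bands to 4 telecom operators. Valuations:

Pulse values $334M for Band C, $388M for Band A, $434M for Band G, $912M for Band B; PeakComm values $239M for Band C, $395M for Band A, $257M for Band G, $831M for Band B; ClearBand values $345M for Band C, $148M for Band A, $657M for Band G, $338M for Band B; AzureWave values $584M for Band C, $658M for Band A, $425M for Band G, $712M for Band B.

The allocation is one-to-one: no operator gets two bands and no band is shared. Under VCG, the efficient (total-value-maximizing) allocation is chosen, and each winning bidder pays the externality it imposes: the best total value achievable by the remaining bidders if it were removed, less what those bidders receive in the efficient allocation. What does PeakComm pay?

Efficient allocation: Pulse→Band B ($912M), PeakComm→Band A ($395M), ClearBand→Band G ($657M), AzureWave→Band C ($584M); total welfare W = $2548M.
PeakComm receives Band A at value $395M, so the others get W − 395 = $2153M.
Without PeakComm: best allocation of the remaining 3 bidders over all 4 bands is Pulse→Band B ($912M), ClearBand→Band G ($657M), AzureWave→Band A ($658M), total $2227M.
VCG payment = (others' best without PeakComm) − (others' welfare with PeakComm) = 2227 − 2153 = $74M.

PeakComm pays $74M.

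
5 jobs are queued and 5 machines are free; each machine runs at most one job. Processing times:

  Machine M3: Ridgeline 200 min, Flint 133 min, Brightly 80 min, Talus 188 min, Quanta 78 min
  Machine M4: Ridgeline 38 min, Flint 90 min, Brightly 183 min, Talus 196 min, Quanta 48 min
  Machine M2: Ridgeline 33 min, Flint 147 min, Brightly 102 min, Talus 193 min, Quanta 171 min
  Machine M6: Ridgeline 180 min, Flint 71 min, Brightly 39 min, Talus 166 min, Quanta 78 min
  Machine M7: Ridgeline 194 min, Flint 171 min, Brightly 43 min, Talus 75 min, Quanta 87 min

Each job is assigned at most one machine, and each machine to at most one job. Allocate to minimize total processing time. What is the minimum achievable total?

Treat this as an assignment problem: match each job to one machine.
Optimal: Ridgeline→Machine M2 (33 min), Flint→Machine M6 (71 min), Brightly→Machine M3 (80 min), Talus→Machine M7 (75 min), Quanta→Machine M4 (48 min) — total 33+71+80+75+48 = 307 min.
Column-greedy (each machine in turn goes to its cheapest remaining job) gives 364 min, worse by 57.
Swapping Brightly↔Flint (Brightly→Machine M6 39 min, Flint→Machine M3 133 min) adds 21.
Checked against all permutations: 307 min is optimal.

Minimum total: 307 min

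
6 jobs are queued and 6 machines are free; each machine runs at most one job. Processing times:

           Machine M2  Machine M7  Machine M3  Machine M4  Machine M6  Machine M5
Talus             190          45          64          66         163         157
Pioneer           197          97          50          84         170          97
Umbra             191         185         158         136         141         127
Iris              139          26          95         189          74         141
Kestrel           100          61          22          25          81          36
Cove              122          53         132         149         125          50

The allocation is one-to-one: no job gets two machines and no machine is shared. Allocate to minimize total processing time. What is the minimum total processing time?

This is the linear assignment problem.
Optimal: Talus→Machine M4 (66 min), Pioneer→Machine M3 (50 min), Umbra→Machine M6 (141 min), Iris→Machine M7 (26 min), Kestrel→Machine M2 (100 min), Cove→Machine M5 (50 min) — total 66+50+141+26+100+50 = 433 min.
Column-greedy (each machine in turn goes to its cheapest remaining job) gives 494 min, worse by 61.
Every other assignment is strictly worse.

Minimum total: 433 min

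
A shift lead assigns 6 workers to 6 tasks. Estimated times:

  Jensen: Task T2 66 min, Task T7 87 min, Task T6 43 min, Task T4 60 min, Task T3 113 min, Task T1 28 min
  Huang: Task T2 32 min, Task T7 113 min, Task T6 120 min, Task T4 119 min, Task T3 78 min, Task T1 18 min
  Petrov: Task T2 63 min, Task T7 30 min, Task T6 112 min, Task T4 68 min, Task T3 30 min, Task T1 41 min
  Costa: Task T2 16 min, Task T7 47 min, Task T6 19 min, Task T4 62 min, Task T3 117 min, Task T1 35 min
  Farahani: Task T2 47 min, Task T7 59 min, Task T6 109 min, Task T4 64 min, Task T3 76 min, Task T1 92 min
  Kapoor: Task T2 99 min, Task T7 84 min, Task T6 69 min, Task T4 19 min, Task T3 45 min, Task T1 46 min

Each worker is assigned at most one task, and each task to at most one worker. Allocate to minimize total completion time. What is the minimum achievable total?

Minimum total: 185 min

This is the linear assignment problem.
Optimal: Jensen→Task T6 (43 min), Huang→Task T1 (18 min), Petrov→Task T3 (30 min), Costa→Task T2 (16 min), Farahani→Task T7 (59 min), Kapoor→Task T4 (19 min) — total 43+18+30+16+59+19 = 185 min.
Min-entry greedy (repeatedly take the single cheapest remaining cell) gives 202 min, worse by 17.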